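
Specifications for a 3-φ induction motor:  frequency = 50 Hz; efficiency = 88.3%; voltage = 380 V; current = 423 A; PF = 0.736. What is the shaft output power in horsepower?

243 HP

P_in = √3·V·I·cosφ = 1.732 × 380 × 423 × 0.736 = 204904 W
P_out = η·P_in = 0.883 × 204904 = 180930 W
= 180930/746 = 243 HP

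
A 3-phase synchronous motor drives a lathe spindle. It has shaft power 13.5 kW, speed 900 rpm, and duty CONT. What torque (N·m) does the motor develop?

ω = 2π × 900/60 = 94.25 rad/s
τ = P/ω = 13500/94.25 = 143 N·m

143 N·m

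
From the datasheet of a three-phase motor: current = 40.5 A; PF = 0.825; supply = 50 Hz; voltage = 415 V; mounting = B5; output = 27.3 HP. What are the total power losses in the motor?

P_in = √3·V·I·cosφ = 1.732×415×40.5×0.825 = 24016 W
P_out = 27.3×746 = 20366 W
Losses = P_in − P_out = 24016 − 20366 = 3650 W

3650 W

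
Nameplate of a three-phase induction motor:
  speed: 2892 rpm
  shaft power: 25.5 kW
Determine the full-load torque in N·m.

ω = 2π × 2892/60 = 302.8 rad/s
τ = P/ω = 25500/302.8 = 84.2 N·m

84.2 N·m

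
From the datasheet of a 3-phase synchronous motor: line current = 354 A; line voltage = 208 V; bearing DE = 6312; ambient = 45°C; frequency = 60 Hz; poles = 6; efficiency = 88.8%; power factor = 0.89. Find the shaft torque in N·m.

P_in = √3·V·I·cosφ = 1.732 × 208 × 354 × 0.89 = 113502 W
P_out = η·P_in = 0.888 × 113502 = 100790 W
n = n_s = 120×60/6 = 1200 rpm (synchronous)
ω = 2π×1200/60 = 125.7 rad/s
τ = P_out/ω = 100790/125.7 = 802 N·m

802 N·m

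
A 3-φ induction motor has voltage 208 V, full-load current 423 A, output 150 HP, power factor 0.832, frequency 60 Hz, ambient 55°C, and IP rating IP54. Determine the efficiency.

88.3 %

P_out = 150 × 746 = 111900 W
P_in = √3·V_L·I_L·cosφ = 1.732 × 208 × 423 × 0.832 = 126787 W
η = P_out / P_in = 111900 / 126787 = 0.883 = 88.3%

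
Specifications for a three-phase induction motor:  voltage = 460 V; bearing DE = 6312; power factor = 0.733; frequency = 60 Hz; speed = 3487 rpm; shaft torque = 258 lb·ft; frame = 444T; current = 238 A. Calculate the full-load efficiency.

91.9 %

τ = 258 lb·ft × 1.356 = 349.8 N·m
ω = 2π × 3487/60 = 365.2 rad/s; P_out = τω = 349.8 × 365.2 = 127747 W
P_in = √3·V_L·I_L·cosφ = 1.732 × 460 × 238 × 0.733 = 138991 W
η = P_out / P_in = 127747 / 138991 = 0.919 = 91.9%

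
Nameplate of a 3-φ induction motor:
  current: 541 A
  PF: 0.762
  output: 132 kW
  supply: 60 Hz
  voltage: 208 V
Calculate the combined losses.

16500 W

P_in = √3·V·I·cosφ = 1.732×208×541×0.762 = 148513 W
P_out = 132000 W
Losses = P_in − P_out = 148513 − 132000 = 16513 W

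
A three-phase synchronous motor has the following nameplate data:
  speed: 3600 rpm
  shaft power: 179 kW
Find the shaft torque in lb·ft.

ω = 2π × 3600/60 = 377 rad/s
τ = P/ω = 179000/377 = 474.8 N·m
In lb·ft: 474.8/1.356 = 350 lb·ft

350 lb·ft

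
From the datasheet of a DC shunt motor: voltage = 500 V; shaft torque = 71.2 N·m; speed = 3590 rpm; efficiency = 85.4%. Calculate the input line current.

62.7 A

ω = 2π×3590/60 = 375.9 rad/s; P_out = τω = 71.2 × 375.9 = 26764 W
P_in = P_out / η = 26764 / 0.854 = 31340 W
I = P_in / V = 31340 / 500 = 62.7 A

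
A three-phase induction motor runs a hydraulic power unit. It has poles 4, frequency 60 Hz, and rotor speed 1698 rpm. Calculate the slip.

5.7 %

n_s = 120f/p = 120×60/4 = 1800 rpm
s = (n_s − n)/n_s = (1800 − 1698)/1800 = 0.0567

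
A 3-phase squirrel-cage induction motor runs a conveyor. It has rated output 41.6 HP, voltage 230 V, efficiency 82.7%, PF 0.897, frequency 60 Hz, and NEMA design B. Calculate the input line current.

105 A

P_out = 41.6 × 746 = 31034 W
P_in = P_out / η = 31034 / 0.827 = 37526 W
I_L = P_in / (√3·V_L·cosφ) = 37526 / (1.732 × 230 × 0.897) = 105 A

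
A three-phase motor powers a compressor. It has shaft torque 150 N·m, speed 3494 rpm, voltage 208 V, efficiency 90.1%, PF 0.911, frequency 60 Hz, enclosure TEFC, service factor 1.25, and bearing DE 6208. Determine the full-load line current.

186 A

ω = 2π×3494/60 = 365.9 rad/s; P_out = τω = 150 × 365.9 = 54885 W
P_in = P_out / η = 54885 / 0.901 = 60916 W
I_L = P_in / (√3·V_L·cosφ) = 60916 / (1.732 × 208 × 0.911) = 186 A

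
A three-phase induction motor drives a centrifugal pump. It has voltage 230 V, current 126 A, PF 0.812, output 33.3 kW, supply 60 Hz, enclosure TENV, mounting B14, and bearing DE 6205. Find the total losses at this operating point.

P_in = √3·V·I·cosφ = 1.732×230×126×0.812 = 40757 W
P_out = 33300 W
Losses = P_in − P_out = 40757 − 33300 = 7457 W

7.46 kW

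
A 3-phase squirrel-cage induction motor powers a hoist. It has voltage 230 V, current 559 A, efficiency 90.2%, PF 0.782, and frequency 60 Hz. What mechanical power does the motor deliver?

157 kW

P_in = √3·V·I·cosφ = 1.732 × 230 × 559 × 0.782 = 174138 W
P_out = η·P_in = 0.902 × 174138 = 157072 W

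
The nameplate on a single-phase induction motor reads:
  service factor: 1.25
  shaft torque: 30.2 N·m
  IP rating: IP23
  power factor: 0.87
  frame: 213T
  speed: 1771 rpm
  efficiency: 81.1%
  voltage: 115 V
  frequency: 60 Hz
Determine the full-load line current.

ω = 2π×1771/60 = 185.5 rad/s; P_out = τω = 30.2 × 185.5 = 5602 W
P_in = P_out / η = 5602 / 0.811 = 6908 W
I = P_in / (V·cosφ) = 6908 / (115 × 0.87) = 69 A

69 A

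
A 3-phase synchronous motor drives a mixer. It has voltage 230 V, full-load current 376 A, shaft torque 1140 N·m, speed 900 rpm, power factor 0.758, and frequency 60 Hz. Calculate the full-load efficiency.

ω = 2π × 900/60 = 94.25 rad/s; P_out = τω = 1140 × 94.25 = 107445 W
P_in = √3·V_L·I_L·cosφ = 1.732 × 230 × 376 × 0.758 = 113536 W
η = P_out / P_in = 107445 / 113536 = 0.946 = 94.6%

94.6 %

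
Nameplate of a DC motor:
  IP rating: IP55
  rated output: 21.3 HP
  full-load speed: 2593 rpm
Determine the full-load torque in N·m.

58.5 N·m

P_out = 21.3 × 746 = 15890 W
ω = 2π × 2593/60 = 271.5 rad/s
τ = P_out/ω = 15890/271.5 = 58.5 N·m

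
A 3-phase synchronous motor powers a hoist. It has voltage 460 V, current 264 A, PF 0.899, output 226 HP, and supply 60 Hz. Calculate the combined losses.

20500 W

P_in = √3·V·I·cosφ = 1.732×460×264×0.899 = 189090 W
P_out = 226×746 = 168596 W
Losses = P_in − P_out = 189090 − 168596 = 20494 W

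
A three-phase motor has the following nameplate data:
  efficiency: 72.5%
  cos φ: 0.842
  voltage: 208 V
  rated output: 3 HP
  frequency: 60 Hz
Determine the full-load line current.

10.2 A

P_out = 3 × 746 = 2238 W
P_in = P_out / η = 2238 / 0.725 = 3087 W
I_L = P_in / (√3·V_L·cosφ) = 3087 / (1.732 × 208 × 0.842) = 10.2 A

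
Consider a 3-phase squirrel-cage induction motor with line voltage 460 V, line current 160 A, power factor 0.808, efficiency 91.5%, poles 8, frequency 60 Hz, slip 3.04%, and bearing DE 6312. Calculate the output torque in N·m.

P_in = √3·V·I·cosφ = 1.732 × 460 × 160 × 0.808 = 103000 W
P_out = η·P_in = 0.915 × 103000 = 94245 W
n_s = 120×60/8 = 900 rpm; n = 900×(1−0.0304) = 873 rpm
ω = 2π×873/60 = 91.42 rad/s
τ = P_out/ω = 94245/91.42 = 1030 N·m

1030 N·m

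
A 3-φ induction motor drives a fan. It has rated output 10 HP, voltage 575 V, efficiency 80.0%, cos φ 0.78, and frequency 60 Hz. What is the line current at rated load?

P_out = 10 × 746 = 7460 W
P_in = P_out / η = 7460 / 0.800 = 9325 W
I_L = P_in / (√3·V_L·cosφ) = 9325 / (1.732 × 575 × 0.78) = 12 A

12 A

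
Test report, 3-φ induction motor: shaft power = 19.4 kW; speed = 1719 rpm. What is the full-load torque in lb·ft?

ω = 2π × 1719/60 = 180 rad/s
τ = P/ω = 19400/180 = 107.8 N·m
In lb·ft: 107.8/1.356 = 79.5 lb·ft

79.5 lb·ft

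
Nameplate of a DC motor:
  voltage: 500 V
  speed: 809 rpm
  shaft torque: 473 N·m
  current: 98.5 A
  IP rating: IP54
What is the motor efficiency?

81.4 %

ω = 2π × 809/60 = 84.72 rad/s; P_out = τω = 473 × 84.72 = 40073 W
P_in = V·I = 500 × 98.5 = 49250 W
η = P_out / P_in = 40073 / 49250 = 0.814 = 81.4%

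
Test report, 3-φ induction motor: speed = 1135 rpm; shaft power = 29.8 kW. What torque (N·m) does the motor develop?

ω = 2π × 1135/60 = 118.9 rad/s
τ = P/ω = 29800/118.9 = 251 N·m

251 N·m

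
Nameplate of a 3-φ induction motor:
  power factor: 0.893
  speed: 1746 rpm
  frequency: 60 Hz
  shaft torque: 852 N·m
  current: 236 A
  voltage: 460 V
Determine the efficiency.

ω = 2π × 1746/60 = 182.8 rad/s; P_out = τω = 852 × 182.8 = 155746 W
P_in = √3·V_L·I_L·cosφ = 1.732 × 460 × 236 × 0.893 = 167907 W
η = P_out / P_in = 155746 / 167907 = 0.928 = 92.8%

92.8 %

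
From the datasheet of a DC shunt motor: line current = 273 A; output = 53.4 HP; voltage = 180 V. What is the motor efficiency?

81.1 %

P_out = 53.4 × 746 = 39836 W
P_in = V·I = 180 × 273 = 49140 W
η = P_out / P_in = 39836 / 49140 = 0.811 = 81.1%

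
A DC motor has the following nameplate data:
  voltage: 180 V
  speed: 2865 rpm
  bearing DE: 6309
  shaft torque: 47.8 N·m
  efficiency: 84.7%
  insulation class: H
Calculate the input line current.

94.1 A

ω = 2π×2865/60 = 300 rad/s; P_out = τω = 47.8 × 300 = 14340 W
P_in = P_out / η = 14340 / 0.847 = 16930 W
I = P_in / V = 16930 / 180 = 94.1 A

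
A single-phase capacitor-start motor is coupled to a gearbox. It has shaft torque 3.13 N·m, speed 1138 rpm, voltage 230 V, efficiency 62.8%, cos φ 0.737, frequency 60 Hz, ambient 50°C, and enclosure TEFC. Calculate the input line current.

3.5 A

ω = 2π×1138/60 = 119.2 rad/s; P_out = τω = 3.13 × 119.2 = 373 W
P_in = P_out / η = 373 / 0.628 = 594 W
I = P_in / (V·cosφ) = 594 / (230 × 0.737) = 3.5 A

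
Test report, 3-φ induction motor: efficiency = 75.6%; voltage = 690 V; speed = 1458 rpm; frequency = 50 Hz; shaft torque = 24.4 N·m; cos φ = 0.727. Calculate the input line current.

ω = 2π×1458/60 = 152.7 rad/s; P_out = τω = 24.4 × 152.7 = 3726 W
P_in = P_out / η = 3726 / 0.756 = 4929 W
I_L = P_in / (√3·V_L·cosφ) = 4929 / (1.732 × 690 × 0.727) = 5.67 A

5.67 A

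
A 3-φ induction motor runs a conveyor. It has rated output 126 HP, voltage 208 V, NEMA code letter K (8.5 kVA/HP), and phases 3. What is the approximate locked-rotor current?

2970 A

S_LR = 8.5 × 126 = 1071 kVA
I_LR = S_LR/(√3·V_L) = 1071000/(1.732×208) = 2970 A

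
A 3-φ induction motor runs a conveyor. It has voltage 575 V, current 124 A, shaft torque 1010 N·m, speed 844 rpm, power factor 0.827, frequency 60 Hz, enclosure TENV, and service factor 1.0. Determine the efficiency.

87.4 %

ω = 2π × 844/60 = 88.38 rad/s; P_out = τω = 1010 × 88.38 = 89264 W
P_in = √3·V_L·I_L·cosφ = 1.732 × 575 × 124 × 0.827 = 102128 W
η = P_out / P_in = 89264 / 102128 = 0.874 = 87.4%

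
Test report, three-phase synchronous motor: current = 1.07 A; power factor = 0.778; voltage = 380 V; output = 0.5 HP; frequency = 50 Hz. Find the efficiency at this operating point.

P_out = 0.5 × 746 = 373 W
P_in = √3·V_L·I_L·cosφ = 1.732 × 380 × 1.07 × 0.778 = 548 W
η = P_out / P_in = 373 / 548 = 0.681 = 68.1%

68.1 %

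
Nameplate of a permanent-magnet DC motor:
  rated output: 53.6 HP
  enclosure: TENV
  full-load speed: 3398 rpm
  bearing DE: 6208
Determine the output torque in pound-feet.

P_out = 53.6 × 746 = 39986 W
ω = 2π × 3398/60 = 355.8 rad/s
τ = P_out/ω = 39986/355.8 = 112.4 N·m
In lb·ft: 112.4/1.356 = 82.9 lb·ft

82.9 lb·ft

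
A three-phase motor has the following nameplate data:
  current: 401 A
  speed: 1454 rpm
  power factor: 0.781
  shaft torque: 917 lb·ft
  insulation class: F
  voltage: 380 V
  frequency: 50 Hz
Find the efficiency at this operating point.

91.8 %

τ = 917 lb·ft × 1.356 = 1243 N·m
ω = 2π × 1454/60 = 152.3 rad/s; P_out = τω = 1243 × 152.3 = 189309 W
P_in = √3·V_L·I_L·cosφ = 1.732 × 380 × 401 × 0.781 = 206123 W
η = P_out / P_in = 189309 / 206123 = 0.918 = 91.8%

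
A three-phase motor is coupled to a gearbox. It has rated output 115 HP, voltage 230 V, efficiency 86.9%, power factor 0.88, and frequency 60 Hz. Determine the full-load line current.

282 A

P_out = 115 × 746 = 85790 W
P_in = P_out / η = 85790 / 0.869 = 98723 W
I_L = P_in / (√3·V_L·cosφ) = 98723 / (1.732 × 230 × 0.88) = 282 A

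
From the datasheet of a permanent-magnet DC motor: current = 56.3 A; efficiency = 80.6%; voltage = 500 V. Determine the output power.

22.7 kW

P_in = V·I = 500 × 56.3 = 28150 W
P_out = η·P_in = 0.806 × 28150 = 22689 W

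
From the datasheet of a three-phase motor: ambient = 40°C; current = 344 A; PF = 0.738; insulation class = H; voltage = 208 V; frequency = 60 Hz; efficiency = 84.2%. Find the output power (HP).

103 HP

P_in = √3·V·I·cosφ = 1.732 × 208 × 344 × 0.738 = 91459 W
P_out = η·P_in = 0.842 × 91459 = 77008 W
= 77008/746 = 103 HP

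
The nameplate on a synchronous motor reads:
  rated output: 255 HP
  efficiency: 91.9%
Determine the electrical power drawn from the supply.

P_out = 255 × 746 = 190230 W
P_in = P_out/η = 190230/0.919 = 206997 W = 207 kW

207 kW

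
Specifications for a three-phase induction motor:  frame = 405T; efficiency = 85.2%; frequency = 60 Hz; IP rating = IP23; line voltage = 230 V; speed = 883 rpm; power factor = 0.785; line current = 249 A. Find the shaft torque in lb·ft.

P_in = √3·V·I·cosφ = 1.732 × 230 × 249 × 0.785 = 77865 W
P_out = η·P_in = 0.852 × 77865 = 66341 W
n = 883 rpm
ω = 2π×883/60 = 92.47 rad/s
τ = P_out/ω = 66341/92.47 = 717.4 N·m
In lb·ft: 717.4/1.356 = 529 lb·ft

529 lb·ft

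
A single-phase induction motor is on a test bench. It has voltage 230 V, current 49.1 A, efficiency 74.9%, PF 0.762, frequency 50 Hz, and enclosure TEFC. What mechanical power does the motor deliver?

6.45 kW

P_in = V·I·cosφ = 230 × 49.1 × 0.762 = 8605 W
P_out = η·P_in = 0.749 × 8605 = 6445 W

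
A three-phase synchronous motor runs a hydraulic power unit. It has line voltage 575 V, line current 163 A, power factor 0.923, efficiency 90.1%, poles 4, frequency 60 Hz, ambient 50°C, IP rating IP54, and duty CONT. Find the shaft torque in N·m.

P_in = √3·V·I·cosφ = 1.732 × 575 × 163 × 0.923 = 149832 W
P_out = η·P_in = 0.901 × 149832 = 134999 W
n = n_s = 120×60/4 = 1800 rpm (synchronous)
ω = 2π×1800/60 = 188.5 rad/s
τ = P_out/ω = 134999/188.5 = 716 N·m

716 N·m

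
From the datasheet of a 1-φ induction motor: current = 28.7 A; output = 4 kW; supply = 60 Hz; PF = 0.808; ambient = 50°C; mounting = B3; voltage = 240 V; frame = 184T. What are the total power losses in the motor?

P_in = V·I·cosφ = 240×28.7×0.808 = 5566 W
P_out = 4000 W
Losses = P_in − P_out = 5566 − 4000 = 1566 W

1570 W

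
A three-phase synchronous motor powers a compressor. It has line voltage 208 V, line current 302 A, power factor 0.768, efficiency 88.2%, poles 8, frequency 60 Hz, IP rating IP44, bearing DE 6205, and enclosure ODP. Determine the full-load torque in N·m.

782 N·m

P_in = √3·V·I·cosφ = 1.732 × 208 × 302 × 0.768 = 83556 W
P_out = η·P_in = 0.882 × 83556 = 73696 W
n = n_s = 120×60/8 = 900 rpm (synchronous)
ω = 2π×900/60 = 94.25 rad/s
τ = P_out/ω = 73696/94.25 = 782 N·m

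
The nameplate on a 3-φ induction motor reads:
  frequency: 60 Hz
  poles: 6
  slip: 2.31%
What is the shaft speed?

1172 rpm

n_s = 120f/p = 120×60/6 = 1200 rpm
n = n_s(1 − s) = 1200 × (1 − 0.0231) = 1172 rpm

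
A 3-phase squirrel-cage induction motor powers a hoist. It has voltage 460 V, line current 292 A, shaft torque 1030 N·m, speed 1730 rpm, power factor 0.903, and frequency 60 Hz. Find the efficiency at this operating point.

ω = 2π × 1730/60 = 181.2 rad/s; P_out = τω = 1030 × 181.2 = 186636 W
P_in = √3·V_L·I_L·cosφ = 1.732 × 460 × 292 × 0.903 = 210076 W
η = P_out / P_in = 186636 / 210076 = 0.888 = 88.8%

88.8 %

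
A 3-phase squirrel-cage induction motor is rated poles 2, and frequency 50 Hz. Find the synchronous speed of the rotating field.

3000 rpm

n_s = 120f/p = 120×50/2 = 3000 rpm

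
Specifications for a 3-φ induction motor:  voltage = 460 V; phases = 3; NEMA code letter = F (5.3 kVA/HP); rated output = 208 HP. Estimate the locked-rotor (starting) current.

1380 A

S_LR = 5.3 × 208 = 1102.4 kVA
I_LR = S_LR/(√3·V_L) = 1102400/(1.732×460) = 1380 A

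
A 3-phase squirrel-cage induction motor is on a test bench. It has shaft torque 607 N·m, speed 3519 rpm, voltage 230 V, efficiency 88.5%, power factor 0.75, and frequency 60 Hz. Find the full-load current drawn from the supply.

846 A

ω = 2π×3519/60 = 368.5 rad/s; P_out = τω = 607 × 368.5 = 223680 W
P_in = P_out / η = 223680 / 0.885 = 252746 W
I_L = P_in / (√3·V_L·cosφ) = 252746 / (1.732 × 230 × 0.75) = 846 A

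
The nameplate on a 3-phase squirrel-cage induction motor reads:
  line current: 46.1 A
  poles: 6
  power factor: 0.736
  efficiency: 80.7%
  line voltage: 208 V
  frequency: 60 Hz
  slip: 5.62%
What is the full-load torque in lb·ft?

61.3 lb·ft

P_in = √3·V·I·cosφ = 1.732 × 208 × 46.1 × 0.736 = 12223 W
P_out = η·P_in = 0.807 × 12223 = 9864 W
n_s = 120×60/6 = 1200 rpm; n = 1200×(1−0.0562) = 1133 rpm
ω = 2π×1133/60 = 118.6 rad/s
τ = P_out/ω = 9864/118.6 = 83.17 N·m
In lb·ft: 83.17/1.356 = 61.3 lb·ft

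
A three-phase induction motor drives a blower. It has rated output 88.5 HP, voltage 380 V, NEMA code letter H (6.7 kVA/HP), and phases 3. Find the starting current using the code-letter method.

901 A

S_LR = 6.7 × 88.5 = 592.95 kVA
I_LR = S_LR/(√3·V_L) = 592950/(1.732×380) = 901 A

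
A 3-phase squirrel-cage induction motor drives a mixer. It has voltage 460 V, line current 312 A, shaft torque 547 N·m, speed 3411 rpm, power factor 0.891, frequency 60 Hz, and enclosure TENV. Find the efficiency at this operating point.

ω = 2π × 3411/60 = 357.2 rad/s; P_out = τω = 547 × 357.2 = 195388 W
P_in = √3·V_L·I_L·cosφ = 1.732 × 460 × 312 × 0.891 = 221482 W
η = P_out / P_in = 195388 / 221482 = 0.882 = 88.2%

88.2 %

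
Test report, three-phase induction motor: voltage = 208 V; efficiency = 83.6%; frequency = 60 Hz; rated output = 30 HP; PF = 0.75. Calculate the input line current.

99.1 A

P_out = 30 × 746 = 22380 W
P_in = P_out / η = 22380 / 0.836 = 26770 W
I_L = P_in / (√3·V_L·cosφ) = 26770 / (1.732 × 208 × 0.75) = 99.1 A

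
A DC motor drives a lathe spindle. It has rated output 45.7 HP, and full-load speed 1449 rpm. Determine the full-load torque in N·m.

225 N·m

P_out = 45.7 × 746 = 34092 W
ω = 2π × 1449/60 = 151.7 rad/s
τ = P_out/ω = 34092/151.7 = 225 N·m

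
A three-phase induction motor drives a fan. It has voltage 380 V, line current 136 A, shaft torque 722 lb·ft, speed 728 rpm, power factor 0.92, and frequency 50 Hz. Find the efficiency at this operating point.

90.6 %

τ = 722 lb·ft × 1.356 = 979 N·m
ω = 2π × 728/60 = 76.24 rad/s; P_out = τω = 979 × 76.24 = 74639 W
P_in = √3·V_L·I_L·cosφ = 1.732 × 380 × 136 × 0.92 = 82349 W
η = P_out / P_in = 74639 / 82349 = 0.906 = 90.6%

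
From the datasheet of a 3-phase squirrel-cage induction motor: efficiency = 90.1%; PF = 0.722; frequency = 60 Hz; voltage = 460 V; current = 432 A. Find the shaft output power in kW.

224 kW

P_in = √3·V·I·cosφ = 1.732 × 460 × 432 × 0.722 = 248500 W
P_out = η·P_in = 0.901 × 248500 = 223899 W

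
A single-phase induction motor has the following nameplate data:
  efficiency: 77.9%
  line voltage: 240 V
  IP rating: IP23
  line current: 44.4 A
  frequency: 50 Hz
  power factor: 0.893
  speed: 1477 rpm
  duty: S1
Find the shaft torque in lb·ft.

P_in = V·I·cosφ = 240 × 44.4 × 0.893 = 9516 W
P_out = η·P_in = 0.779 × 9516 = 7413 W
n = 1477 rpm
ω = 2π×1477/60 = 154.7 rad/s
τ = P_out/ω = 7413/154.7 = 47.92 N·m
In lb·ft: 47.92/1.356 = 35.3 lb·ft

35.3 lb·ft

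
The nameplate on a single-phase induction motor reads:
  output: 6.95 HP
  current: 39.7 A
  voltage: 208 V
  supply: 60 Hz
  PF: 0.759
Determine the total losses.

1.08 kW

P_in = V·I·cosφ = 208×39.7×0.759 = 6268 W
P_out = 6.95×746 = 5185 W
Losses = P_in − P_out = 6268 − 5185 = 1083 W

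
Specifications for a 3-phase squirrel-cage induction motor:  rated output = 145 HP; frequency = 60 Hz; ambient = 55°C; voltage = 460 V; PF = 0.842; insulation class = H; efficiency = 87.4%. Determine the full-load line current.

184 A

P_out = 145 × 746 = 108170 W
P_in = P_out / η = 108170 / 0.874 = 123764 W
I_L = P_in / (√3·V_L·cosφ) = 123764 / (1.732 × 460 × 0.842) = 184 A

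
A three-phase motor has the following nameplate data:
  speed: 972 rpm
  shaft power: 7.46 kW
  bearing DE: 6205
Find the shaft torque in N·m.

73.3 N·m

ω = 2π × 972/60 = 101.8 rad/s
τ = P/ω = 7460/101.8 = 73.3 N·m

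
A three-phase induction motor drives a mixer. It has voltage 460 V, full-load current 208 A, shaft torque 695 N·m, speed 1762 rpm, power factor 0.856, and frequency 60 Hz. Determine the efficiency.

90.4 %

ω = 2π × 1762/60 = 184.5 rad/s; P_out = τω = 695 × 184.5 = 128228 W
P_in = √3·V_L·I_L·cosφ = 1.732 × 460 × 208 × 0.856 = 141854 W
η = P_out / P_in = 128228 / 141854 = 0.904 = 90.4%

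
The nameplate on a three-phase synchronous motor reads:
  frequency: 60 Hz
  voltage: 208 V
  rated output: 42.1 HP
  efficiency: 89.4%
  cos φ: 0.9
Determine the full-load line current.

P_out = 42.1 × 746 = 31407 W
P_in = P_out / η = 31407 / 0.894 = 35131 W
I_L = P_in / (√3·V_L·cosφ) = 35131 / (1.732 × 208 × 0.9) = 108 A

108 A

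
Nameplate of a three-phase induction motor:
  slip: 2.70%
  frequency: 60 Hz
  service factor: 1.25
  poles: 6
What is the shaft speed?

1168 rpm

n_s = 120f/p = 120×60/6 = 1200 rpm
n = n_s(1 − s) = 1200 × (1 − 0.027) = 1168 rpm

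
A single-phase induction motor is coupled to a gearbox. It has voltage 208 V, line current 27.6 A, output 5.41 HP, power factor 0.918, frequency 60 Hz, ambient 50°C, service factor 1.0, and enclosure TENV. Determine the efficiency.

76.6 %

P_out = 5.41 × 746 = 4036 W
P_in = V·I·cosφ = 208 × 27.6 × 0.918 = 5270 W
η = P_out / P_in = 4036 / 5270 = 0.766 = 76.6%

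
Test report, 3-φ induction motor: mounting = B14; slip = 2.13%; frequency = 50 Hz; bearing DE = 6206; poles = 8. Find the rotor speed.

n_s = 120f/p = 120×50/8 = 750 rpm
n = n_s(1 − s) = 750 × (1 − 0.0213) = 734 rpm

734 rpm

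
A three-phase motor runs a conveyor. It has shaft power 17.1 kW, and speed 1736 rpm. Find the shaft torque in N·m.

94.1 N·m

ω = 2π × 1736/60 = 181.8 rad/s
τ = P/ω = 17100/181.8 = 94.1 N·m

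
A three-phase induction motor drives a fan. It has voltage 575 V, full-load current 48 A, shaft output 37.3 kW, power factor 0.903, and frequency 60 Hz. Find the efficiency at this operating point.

P_out = 37.3 kW = 37300 W
P_in = √3·V_L·I_L·cosφ = 1.732 × 575 × 48 × 0.903 = 43166 W
η = P_out / P_in = 37300 / 43166 = 0.864 = 86.4%

86.4 %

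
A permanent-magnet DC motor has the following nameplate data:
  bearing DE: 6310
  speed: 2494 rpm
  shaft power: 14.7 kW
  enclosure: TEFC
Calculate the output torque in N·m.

56.3 N·m

ω = 2π × 2494/60 = 261.2 rad/s
τ = P/ω = 14700/261.2 = 56.3 N·m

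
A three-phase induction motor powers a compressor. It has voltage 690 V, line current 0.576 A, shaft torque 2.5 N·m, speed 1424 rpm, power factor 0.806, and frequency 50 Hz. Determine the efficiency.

67.2 %

ω = 2π × 1424/60 = 149.1 rad/s; P_out = τω = 2.5 × 149.1 = 373 W
P_in = √3·V_L·I_L·cosφ = 1.732 × 690 × 0.576 × 0.806 = 555 W
η = P_out / P_in = 373 / 555 = 0.672 = 67.2%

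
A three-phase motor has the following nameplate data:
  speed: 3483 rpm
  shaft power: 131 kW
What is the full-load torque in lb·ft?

ω = 2π × 3483/60 = 364.7 rad/s
τ = P/ω = 131000/364.7 = 359.2 N·m
In lb·ft: 359.2/1.356 = 265 lb·ft

265 lb·ft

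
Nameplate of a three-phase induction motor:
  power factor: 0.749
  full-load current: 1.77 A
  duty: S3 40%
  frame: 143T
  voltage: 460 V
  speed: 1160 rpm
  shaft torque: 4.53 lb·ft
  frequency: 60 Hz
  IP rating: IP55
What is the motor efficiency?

70.6 %

τ = 4.53 lb·ft × 1.356 = 6.143 N·m
ω = 2π × 1160/60 = 121.5 rad/s; P_out = τω = 6.143 × 121.5 = 746 W
P_in = √3·V_L·I_L·cosφ = 1.732 × 460 × 1.77 × 0.749 = 1056 W
η = P_out / P_in = 746 / 1056 = 0.706 = 70.6%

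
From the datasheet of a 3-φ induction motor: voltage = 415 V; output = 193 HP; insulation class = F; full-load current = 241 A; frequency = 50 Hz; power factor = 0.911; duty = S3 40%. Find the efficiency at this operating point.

91.2 %

P_out = 193 × 746 = 143978 W
P_in = √3·V_L·I_L·cosφ = 1.732 × 415 × 241 × 0.911 = 157809 W
η = P_out / P_in = 143978 / 157809 = 0.912 = 91.2%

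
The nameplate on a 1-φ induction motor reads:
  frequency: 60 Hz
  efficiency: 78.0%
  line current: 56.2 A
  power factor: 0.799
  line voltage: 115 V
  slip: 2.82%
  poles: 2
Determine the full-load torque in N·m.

P_in = V·I·cosφ = 115 × 56.2 × 0.799 = 5164 W
P_out = η·P_in = 0.78 × 5164 = 4028 W
n_s = 120×60/2 = 3600 rpm; n = 3600×(1−0.0282) = 3498 rpm
ω = 2π×3498/60 = 366.3 rad/s
τ = P_out/ω = 4028/366.3 = 11 N·m

11 N·m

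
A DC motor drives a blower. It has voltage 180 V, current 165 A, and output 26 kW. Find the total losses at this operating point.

P_in = V·I = 180×165 = 29700 W
P_out = 26000 W
Losses = P_in − P_out = 29700 − 26000 = 3700 W

3.7 kW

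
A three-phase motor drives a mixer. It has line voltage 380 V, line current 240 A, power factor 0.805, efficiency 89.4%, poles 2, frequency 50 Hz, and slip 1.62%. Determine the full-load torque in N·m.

368 N·m

P_in = √3·V·I·cosφ = 1.732 × 380 × 240 × 0.805 = 127157 W
P_out = η·P_in = 0.894 × 127157 = 113678 W
n_s = 120×50/2 = 3000 rpm; n = 3000×(1−0.0162) = 2951 rpm
ω = 2π×2951/60 = 309 rad/s
τ = P_out/ω = 113678/309 = 368 N·m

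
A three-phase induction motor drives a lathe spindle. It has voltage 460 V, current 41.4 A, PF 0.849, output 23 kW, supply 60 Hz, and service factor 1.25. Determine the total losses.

P_in = √3·V·I·cosφ = 1.732×460×41.4×0.849 = 28004 W
P_out = 23000 W
Losses = P_in − P_out = 28004 − 23000 = 5004 W

5000 W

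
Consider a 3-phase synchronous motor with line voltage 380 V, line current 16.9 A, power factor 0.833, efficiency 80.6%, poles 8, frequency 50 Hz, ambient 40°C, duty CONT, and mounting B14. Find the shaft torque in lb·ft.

70.1 lb·ft

P_in = √3·V·I·cosφ = 1.732 × 380 × 16.9 × 0.833 = 9265 W
P_out = η·P_in = 0.806 × 9265 = 7468 W
n = n_s = 120×50/8 = 750 rpm (synchronous)
ω = 2π×750/60 = 78.54 rad/s
τ = P_out/ω = 7468/78.54 = 95.09 N·m
In lb·ft: 95.09/1.356 = 70.1 lb·ft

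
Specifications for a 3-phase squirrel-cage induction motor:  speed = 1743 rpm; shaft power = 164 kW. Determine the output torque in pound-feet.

663 lb·ft

ω = 2π × 1743/60 = 182.5 rad/s
τ = P/ω = 164000/182.5 = 898.6 N·m
In lb·ft: 898.6/1.356 = 663 lb·ft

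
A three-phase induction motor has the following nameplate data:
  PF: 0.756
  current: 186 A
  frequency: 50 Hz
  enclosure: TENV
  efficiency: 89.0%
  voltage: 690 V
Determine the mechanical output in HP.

P_in = √3·V·I·cosφ = 1.732 × 690 × 186 × 0.756 = 168047 W
P_out = η·P_in = 0.89 × 168047 = 149562 W
= 149562/746 = 200 HP

200 HP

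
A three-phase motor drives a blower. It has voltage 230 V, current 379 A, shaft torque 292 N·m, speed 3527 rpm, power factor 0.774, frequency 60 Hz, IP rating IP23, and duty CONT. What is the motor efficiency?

ω = 2π × 3527/60 = 369.3 rad/s; P_out = τω = 292 × 369.3 = 107836 W
P_in = √3·V_L·I_L·cosφ = 1.732 × 230 × 379 × 0.774 = 116857 W
η = P_out / P_in = 107836 / 116857 = 0.923 = 92.3%

92.3 %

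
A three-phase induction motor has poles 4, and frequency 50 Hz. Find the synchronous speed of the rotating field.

n_s = 120f/p = 120×50/4 = 1500 rpm

1500 rpm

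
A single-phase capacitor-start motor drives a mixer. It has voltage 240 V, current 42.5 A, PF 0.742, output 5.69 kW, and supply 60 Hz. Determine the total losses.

1.88 kW

P_in = V·I·cosφ = 240×42.5×0.742 = 7568 W
P_out = 5690 W
Losses = P_in − P_out = 7568 − 5690 = 1878 W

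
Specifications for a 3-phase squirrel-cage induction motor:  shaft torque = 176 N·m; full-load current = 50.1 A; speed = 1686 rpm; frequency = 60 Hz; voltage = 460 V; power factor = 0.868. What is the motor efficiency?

89.7 %

ω = 2π × 1686/60 = 176.6 rad/s; P_out = τω = 176 × 176.6 = 31082 W
P_in = √3·V_L·I_L·cosφ = 1.732 × 460 × 50.1 × 0.868 = 34647 W
η = P_out / P_in = 31082 / 34647 = 0.897 = 89.7%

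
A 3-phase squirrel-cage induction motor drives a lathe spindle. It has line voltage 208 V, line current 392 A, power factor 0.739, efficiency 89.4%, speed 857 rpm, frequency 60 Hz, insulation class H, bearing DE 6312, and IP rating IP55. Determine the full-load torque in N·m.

1040 N·m

P_in = √3·V·I·cosφ = 1.732 × 208 × 392 × 0.739 = 104362 W
P_out = η·P_in = 0.894 × 104362 = 93300 W
n = 857 rpm
ω = 2π×857/60 = 89.74 rad/s
τ = P_out/ω = 93300/89.74 = 1040 N·m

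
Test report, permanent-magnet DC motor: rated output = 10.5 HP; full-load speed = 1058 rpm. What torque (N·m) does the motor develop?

P_out = 10.5 × 746 = 7833 W
ω = 2π × 1058/60 = 110.8 rad/s
τ = P_out/ω = 7833/110.8 = 70.7 N·m

70.7 N·m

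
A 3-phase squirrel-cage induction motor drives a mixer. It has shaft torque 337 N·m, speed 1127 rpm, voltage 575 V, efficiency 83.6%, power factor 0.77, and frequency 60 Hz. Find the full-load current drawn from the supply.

62 A

ω = 2π×1127/60 = 118 rad/s; P_out = τω = 337 × 118 = 39766 W
P_in = P_out / η = 39766 / 0.836 = 47567 W
I_L = P_in / (√3·V_L·cosφ) = 47567 / (1.732 × 575 × 0.77) = 62 A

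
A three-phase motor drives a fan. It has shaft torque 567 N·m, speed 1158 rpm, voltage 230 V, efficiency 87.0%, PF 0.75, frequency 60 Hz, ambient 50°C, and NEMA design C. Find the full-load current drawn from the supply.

265 A

ω = 2π×1158/60 = 121.3 rad/s; P_out = τω = 567 × 121.3 = 68777 W
P_in = P_out / η = 68777 / 0.870 = 79054 W
I_L = P_in / (√3·V_L·cosφ) = 79054 / (1.732 × 230 × 0.75) = 265 A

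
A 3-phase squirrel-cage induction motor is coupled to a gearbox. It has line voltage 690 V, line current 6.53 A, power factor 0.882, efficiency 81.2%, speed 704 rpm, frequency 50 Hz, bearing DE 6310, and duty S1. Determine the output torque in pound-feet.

P_in = √3·V·I·cosφ = 1.732 × 690 × 6.53 × 0.882 = 6883 W
P_out = η·P_in = 0.812 × 6883 = 5589 W
n = 704 rpm
ω = 2π×704/60 = 73.72 rad/s
τ = P_out/ω = 5589/73.72 = 75.81 N·m
In lb·ft: 75.81/1.356 = 55.9 lb·ft

55.9 lb·ft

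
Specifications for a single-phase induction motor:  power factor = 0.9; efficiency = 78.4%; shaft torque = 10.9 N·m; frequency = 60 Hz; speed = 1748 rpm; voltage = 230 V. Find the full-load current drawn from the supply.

12.3 A

ω = 2π×1748/60 = 183.1 rad/s; P_out = τω = 10.9 × 183.1 = 1996 W
P_in = P_out / η = 1996 / 0.784 = 2546 W
I = P_in / (V·cosφ) = 2546 / (230 × 0.9) = 12.3 A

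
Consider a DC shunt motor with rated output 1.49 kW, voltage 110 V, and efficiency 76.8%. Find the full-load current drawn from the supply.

17.6 A

P_out = 1.49 kW = 1490 W
P_in = P_out / η = 1490 / 0.768 = 1940 W
I = P_in / V = 1940 / 110 = 17.6 A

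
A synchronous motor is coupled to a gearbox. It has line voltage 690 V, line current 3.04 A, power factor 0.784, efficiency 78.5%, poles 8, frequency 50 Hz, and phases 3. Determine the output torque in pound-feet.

P_in = √3·V·I·cosφ = 1.732 × 690 × 3.04 × 0.784 = 2848 W
P_out = η·P_in = 0.785 × 2848 = 2236 W
n = n_s = 120×50/8 = 750 rpm (synchronous)
ω = 2π×750/60 = 78.54 rad/s
τ = P_out/ω = 2236/78.54 = 28.47 N·m
In lb·ft: 28.47/1.356 = 21 lb·ft

21 lb·ft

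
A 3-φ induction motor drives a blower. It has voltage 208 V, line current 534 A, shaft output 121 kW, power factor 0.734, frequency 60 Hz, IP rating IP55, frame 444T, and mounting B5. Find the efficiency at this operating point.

P_out = 121 kW = 121000 W
P_in = √3·V_L·I_L·cosφ = 1.732 × 208 × 534 × 0.734 = 141205 W
η = P_out / P_in = 121000 / 141205 = 0.857 = 85.7%

85.7 %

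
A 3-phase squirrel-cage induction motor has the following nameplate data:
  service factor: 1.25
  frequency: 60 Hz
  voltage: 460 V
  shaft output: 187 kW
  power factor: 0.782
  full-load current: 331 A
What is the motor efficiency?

P_out = 187 kW = 187000 W
P_in = √3·V_L·I_L·cosφ = 1.732 × 460 × 331 × 0.782 = 206225 W
η = P_out / P_in = 187000 / 206225 = 0.907 = 90.7%

90.7 %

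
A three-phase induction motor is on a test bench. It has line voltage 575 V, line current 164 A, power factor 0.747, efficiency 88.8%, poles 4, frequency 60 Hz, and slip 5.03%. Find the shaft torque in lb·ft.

P_in = √3·V·I·cosφ = 1.732 × 575 × 164 × 0.747 = 122006 W
P_out = η·P_in = 0.888 × 122006 = 108341 W
n_s = 120×60/4 = 1800 rpm; n = 1800×(1−0.0503) = 1709 rpm
ω = 2π×1709/60 = 179 rad/s
τ = P_out/ω = 108341/179 = 605.3 N·m
In lb·ft: 605.3/1.356 = 446 lb·ft

446 lb·ft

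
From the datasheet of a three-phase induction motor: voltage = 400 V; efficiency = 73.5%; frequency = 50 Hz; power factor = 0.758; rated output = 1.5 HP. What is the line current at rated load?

P_out = 1.5 × 746 = 1119 W
P_in = P_out / η = 1119 / 0.735 = 1522 W
I_L = P_in / (√3·V_L·cosφ) = 1522 / (1.732 × 400 × 0.758) = 2.9 A

2.9 A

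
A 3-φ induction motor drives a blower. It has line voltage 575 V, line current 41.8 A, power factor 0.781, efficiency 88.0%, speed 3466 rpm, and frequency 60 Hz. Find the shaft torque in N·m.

P_in = √3·V·I·cosφ = 1.732 × 575 × 41.8 × 0.781 = 32512 W
P_out = η·P_in = 0.88 × 32512 = 28611 W
n = 3466 rpm
ω = 2π×3466/60 = 363 rad/s
τ = P_out/ω = 28611/363 = 78.8 N·m

78.8 N·m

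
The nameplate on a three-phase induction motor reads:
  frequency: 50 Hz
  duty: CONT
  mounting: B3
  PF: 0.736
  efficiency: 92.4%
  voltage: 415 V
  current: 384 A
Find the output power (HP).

252 HP

P_in = √3·V·I·cosφ = 1.732 × 415 × 384 × 0.736 = 203144 W
P_out = η·P_in = 0.924 × 203144 = 187705 W
= 187705/746 = 252 HP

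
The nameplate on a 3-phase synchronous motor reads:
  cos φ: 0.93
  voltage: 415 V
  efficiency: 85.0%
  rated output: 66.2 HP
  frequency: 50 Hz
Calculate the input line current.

86.9 A

P_out = 66.2 × 746 = 49385 W
P_in = P_out / η = 49385 / 0.850 = 58100 W
I_L = P_in / (√3·V_L·cosφ) = 58100 / (1.732 × 415 × 0.93) = 86.9 A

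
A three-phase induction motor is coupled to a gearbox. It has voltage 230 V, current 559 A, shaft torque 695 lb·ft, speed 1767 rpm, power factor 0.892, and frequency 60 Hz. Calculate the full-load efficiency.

87.8 %

τ = 695 lb·ft × 1.356 = 942.4 N·m
ω = 2π × 1767/60 = 185 rad/s; P_out = τω = 942.4 × 185 = 174344 W
P_in = √3·V_L·I_L·cosφ = 1.732 × 230 × 559 × 0.892 = 198633 W
η = P_out / P_in = 174344 / 198633 = 0.878 = 87.8%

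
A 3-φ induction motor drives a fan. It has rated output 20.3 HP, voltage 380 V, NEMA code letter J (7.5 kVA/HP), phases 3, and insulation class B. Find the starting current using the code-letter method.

231 A

S_LR = 7.5 × 20.3 = 152.25 kVA
I_LR = S_LR/(√3·V_L) = 152250/(1.732×380) = 231 A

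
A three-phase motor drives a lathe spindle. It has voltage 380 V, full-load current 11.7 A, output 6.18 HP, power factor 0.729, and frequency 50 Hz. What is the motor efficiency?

82.1 %

P_out = 6.18 × 746 = 4610 W
P_in = √3·V_L·I_L·cosφ = 1.732 × 380 × 11.7 × 0.729 = 5614 W
η = P_out / P_in = 4610 / 5614 = 0.821 = 82.1%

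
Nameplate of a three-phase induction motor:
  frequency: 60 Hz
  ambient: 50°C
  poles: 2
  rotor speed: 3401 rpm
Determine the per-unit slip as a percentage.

5.53 %

n_s = 120f/p = 120×60/2 = 3600 rpm
s = (n_s − n)/n_s = (3600 − 3401)/3600 = 0.0553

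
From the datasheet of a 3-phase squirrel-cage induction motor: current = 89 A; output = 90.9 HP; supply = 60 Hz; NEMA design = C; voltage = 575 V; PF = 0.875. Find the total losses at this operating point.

P_in = √3·V·I·cosφ = 1.732×575×89×0.875 = 77556 W
P_out = 90.9×746 = 67811 W
Losses = P_in − P_out = 77556 − 67811 = 9745 W

9750 W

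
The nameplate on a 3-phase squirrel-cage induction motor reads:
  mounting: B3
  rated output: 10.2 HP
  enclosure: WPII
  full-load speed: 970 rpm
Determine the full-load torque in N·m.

74.9 N·m

P_out = 10.2 × 746 = 7609 W
ω = 2π × 970/60 = 101.6 rad/s
τ = P_out/ω = 7609/101.6 = 74.9 N·m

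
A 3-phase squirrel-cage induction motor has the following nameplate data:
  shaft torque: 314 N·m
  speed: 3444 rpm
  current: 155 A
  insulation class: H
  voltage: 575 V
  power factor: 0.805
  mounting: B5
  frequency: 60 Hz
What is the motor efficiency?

ω = 2π × 3444/60 = 360.7 rad/s; P_out = τω = 314 × 360.7 = 113260 W
P_in = √3·V_L·I_L·cosφ = 1.732 × 575 × 155 × 0.805 = 124263 W
η = P_out / P_in = 113260 / 124263 = 0.911 = 91.1%

91.1 %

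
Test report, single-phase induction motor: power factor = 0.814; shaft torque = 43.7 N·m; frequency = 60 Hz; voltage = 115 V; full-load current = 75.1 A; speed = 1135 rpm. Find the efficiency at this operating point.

ω = 2π × 1135/60 = 118.9 rad/s; P_out = τω = 43.7 × 118.9 = 5196 W
P_in = V·I·cosφ = 115 × 75.1 × 0.814 = 7030 W
η = P_out / P_in = 5196 / 7030 = 0.739 = 73.9%

73.9 %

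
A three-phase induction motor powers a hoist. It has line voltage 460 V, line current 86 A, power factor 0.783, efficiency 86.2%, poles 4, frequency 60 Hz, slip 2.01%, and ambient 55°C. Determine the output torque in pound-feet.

P_in = √3·V·I·cosφ = 1.732 × 460 × 86 × 0.783 = 53650 W
P_out = η·P_in = 0.862 × 53650 = 46246 W
n_s = 120×60/4 = 1800 rpm; n = 1800×(1−0.0201) = 1764 rpm
ω = 2π×1764/60 = 184.7 rad/s
τ = P_out/ω = 46246/184.7 = 250.4 N·m
In lb·ft: 250.4/1.356 = 185 lb·ft

185 lb·ft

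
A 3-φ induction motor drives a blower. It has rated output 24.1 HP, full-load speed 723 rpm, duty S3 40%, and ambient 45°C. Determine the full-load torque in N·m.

P_out = 24.1 × 746 = 17979 W
ω = 2π × 723/60 = 75.71 rad/s
τ = P_out/ω = 17979/75.71 = 237 N·m

237 N·m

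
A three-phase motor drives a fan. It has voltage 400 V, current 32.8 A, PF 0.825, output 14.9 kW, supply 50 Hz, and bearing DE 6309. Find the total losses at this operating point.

3.85 kW

P_in = √3·V·I·cosφ = 1.732×400×32.8×0.825 = 18747 W
P_out = 14900 W
Losses = P_in − P_out = 18747 − 14900 = 3847 W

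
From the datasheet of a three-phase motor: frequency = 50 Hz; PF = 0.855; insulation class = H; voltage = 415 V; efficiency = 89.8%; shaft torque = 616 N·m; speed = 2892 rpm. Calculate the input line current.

ω = 2π×2892/60 = 302.8 rad/s; P_out = τω = 616 × 302.8 = 186525 W
P_in = P_out / η = 186525 / 0.898 = 207712 W
I_L = P_in / (√3·V_L·cosφ) = 207712 / (1.732 × 415 × 0.855) = 338 A

338 A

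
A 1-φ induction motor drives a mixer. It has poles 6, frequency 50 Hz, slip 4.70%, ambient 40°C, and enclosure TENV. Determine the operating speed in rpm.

953 rpm

n_s = 120f/p = 120×50/6 = 1000 rpm
n = n_s(1 − s) = 1000 × (1 − 0.047) = 953 rpm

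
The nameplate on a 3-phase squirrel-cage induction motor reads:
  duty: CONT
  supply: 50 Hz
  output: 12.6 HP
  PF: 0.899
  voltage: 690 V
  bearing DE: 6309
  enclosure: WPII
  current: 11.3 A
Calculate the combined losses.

P_in = √3·V·I·cosφ = 1.732×690×11.3×0.899 = 12140 W
P_out = 12.6×746 = 9400 W
Losses = P_in − P_out = 12140 − 9400 = 2740 W

2.74 kW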